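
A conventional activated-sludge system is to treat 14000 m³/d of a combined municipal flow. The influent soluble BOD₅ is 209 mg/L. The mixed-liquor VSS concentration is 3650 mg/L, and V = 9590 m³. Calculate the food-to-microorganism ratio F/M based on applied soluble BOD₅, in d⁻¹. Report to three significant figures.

Food-to-microorganism ratio F/M = Q S₀ / (V X) = 14000 × 209 / (9590 × 3650) = 0.08359 d⁻¹.

F/M ≈ 0.0836 d⁻¹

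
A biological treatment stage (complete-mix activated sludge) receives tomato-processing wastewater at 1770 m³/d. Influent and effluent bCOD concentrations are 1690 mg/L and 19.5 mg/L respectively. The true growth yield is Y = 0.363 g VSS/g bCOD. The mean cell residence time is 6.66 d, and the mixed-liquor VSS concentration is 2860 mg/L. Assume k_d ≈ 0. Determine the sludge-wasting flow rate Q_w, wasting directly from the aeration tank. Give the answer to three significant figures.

Biomass mass balance (decay neglected): V·X = Y·Q·(S₀ − S)·θ_c, so V = 0.363 × 1770 × (1690 − 19.5) × 6.66 / 2860 = 2499 m³.
Wasting from the aeration tank: Q_w = V / θ_c = 2499 / 6.66 = 375.3 m³/d.

Q_w ≈ 375 m³/d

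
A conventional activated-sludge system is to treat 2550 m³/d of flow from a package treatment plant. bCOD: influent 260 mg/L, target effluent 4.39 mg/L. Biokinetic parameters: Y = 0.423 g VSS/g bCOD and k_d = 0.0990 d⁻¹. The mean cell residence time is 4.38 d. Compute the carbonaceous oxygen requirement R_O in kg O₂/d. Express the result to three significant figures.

Observed yield with endogenous decay: Y_obs = Y / (1 + k_d·θ_c) = 0.423 / (1 + 0.0990 × 4.38) = 0.423 / 1.434 = 0.2951 g VSS/g bCOD.
Substrate removed = Q·(S₀ − S) = 2550 m³/d × (260 − 4.39) g/m³ = 6.52×10^5 g/d = 651.8 kg/d.
Net sludge production P_X = 0.2951 × 651.8 = 192.3 kg VSS/d.
R_O = Q·(S₀ − S) − 1.42·P_X = 651.8 − 1.42 × 192.3 = 378.7 kg O₂/d.

R_O ≈ 379 kg O₂/d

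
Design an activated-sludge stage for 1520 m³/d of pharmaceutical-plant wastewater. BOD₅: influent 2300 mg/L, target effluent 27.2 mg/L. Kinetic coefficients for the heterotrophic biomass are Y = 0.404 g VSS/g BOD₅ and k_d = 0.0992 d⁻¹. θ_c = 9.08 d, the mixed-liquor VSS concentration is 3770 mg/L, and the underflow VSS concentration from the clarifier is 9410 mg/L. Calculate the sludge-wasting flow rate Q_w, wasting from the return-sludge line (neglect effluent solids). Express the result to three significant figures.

Q_w ≈ 78.0 m³/d

Rearranging the biomass balance for a CMAS with decay, V = Y·Q·ΔS·θ_c / [X·(1+k_d θ_c)] = 0.404 × 1520 × (2300 − 27.2) × 9.08 / [3770 × (1 + 0.0992 × 9.08)] = 1.27×10^7 / 7166 = 1769 m³.
Wasting from the return line (neglecting effluent solids): Q_w = V·X / (θ_c·X_r) = 1769 × 3770 / (9.08 × 9410) = 78.03 m³/d.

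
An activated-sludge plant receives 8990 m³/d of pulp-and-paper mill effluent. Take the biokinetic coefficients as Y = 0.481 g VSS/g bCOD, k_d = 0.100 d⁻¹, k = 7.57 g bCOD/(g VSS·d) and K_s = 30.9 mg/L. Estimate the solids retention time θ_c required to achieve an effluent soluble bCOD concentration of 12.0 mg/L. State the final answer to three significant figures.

At the target effluent, Y k S/(K_s+S) = 0.481×7.57×12.0/42.90 = 1.019 d⁻¹.
θ_c = 1/(μ − k_d) = 1/(1.019 − 0.100) = 1/0.9185 = 1.089 d.

θ_c ≈ 1.09 d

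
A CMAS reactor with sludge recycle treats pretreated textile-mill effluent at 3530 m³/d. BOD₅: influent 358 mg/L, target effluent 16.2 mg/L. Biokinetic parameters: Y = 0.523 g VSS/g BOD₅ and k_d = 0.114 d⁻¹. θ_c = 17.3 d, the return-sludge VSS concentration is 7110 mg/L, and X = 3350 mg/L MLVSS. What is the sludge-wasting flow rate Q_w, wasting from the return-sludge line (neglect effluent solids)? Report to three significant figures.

Q_w ≈ 29.9 m³/d

Steady-state biomass mass balance: V·X·(1 + k_d·θ_c) = Y·Q·(S₀ − S)·θ_c, so V = 0.523 × 3530 × (358 − 16.2) × 17.3 / [3350 × (1 + 0.114 × 17.3)] = 1.09×10^7 / 9957 = 1096 m³.
Wasting from the return line (neglecting effluent solids): Q_w = V·X / (θ_c·X_r) = 1096 × 3350 / (17.3 × 7110) = 29.86 m³/d.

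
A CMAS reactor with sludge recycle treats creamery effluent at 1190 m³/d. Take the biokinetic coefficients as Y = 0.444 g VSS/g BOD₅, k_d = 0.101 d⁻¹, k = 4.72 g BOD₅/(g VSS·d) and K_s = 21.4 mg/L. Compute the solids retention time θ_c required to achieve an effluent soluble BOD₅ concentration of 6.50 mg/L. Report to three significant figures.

θ_c ≈ 2.58 d

At the target effluent, Y k S/(K_s+S) = 0.444×4.72×6.50/27.90 = 0.4882 d⁻¹.
θ_c = 1/(μ − k_d) = 1/(0.4882 − 0.101) = 1/0.3872 = 2.582 d.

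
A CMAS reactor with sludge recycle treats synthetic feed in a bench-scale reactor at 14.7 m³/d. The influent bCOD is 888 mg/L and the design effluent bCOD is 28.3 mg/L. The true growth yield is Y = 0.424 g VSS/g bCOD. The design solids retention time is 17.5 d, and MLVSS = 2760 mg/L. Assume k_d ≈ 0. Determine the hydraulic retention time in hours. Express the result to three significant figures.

τ ≈ 55.5 h

With k_d = 0 the design equation reduces to V = Y Q (S₀−S) θ_c / X = 0.424 × 14.7 × (888 − 28.3) × 17.5 / 2760 = 33.97 m³.
τ = V/Q = 33.97/14.7 = 2.311 d, or 55.47 h.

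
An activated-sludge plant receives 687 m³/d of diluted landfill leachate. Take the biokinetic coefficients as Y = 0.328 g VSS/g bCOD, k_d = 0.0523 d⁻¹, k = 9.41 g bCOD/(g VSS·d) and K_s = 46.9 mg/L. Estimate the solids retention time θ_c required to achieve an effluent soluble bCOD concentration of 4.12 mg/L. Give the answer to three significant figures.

From 1/θ_c = Y·k·S/(K_s + S) − k_d: Y·k·S/(K_s+S) = 0.328 × 9.41 × 4.12 / (46.9 + 4.12) = 0.2492 d⁻¹.
Then 1/θ_c = μ − k_d = 0.2492 − 0.0523 = 0.1969 d⁻¹, giving θ_c = 5.078 d.

θ_c ≈ 5.08 d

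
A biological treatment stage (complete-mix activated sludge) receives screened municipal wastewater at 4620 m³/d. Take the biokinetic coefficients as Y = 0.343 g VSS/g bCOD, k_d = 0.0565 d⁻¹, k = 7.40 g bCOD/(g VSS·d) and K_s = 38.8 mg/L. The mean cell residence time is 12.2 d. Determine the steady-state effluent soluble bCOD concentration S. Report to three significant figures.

For a completely mixed reactor with recycle the Lawrence–McCarty relation gives S = K_s·(1 + k_d·θ_c) / [θ_c·(Y·k − k_d) − 1] = 38.8 × (1 + 0.0565 × 12.2) / [12.2 × (0.343 × 7.40 − 0.0565) − 1] = 65.54 / 29.28 = 2.239 mg/L.

S ≈ 2.24 mg/L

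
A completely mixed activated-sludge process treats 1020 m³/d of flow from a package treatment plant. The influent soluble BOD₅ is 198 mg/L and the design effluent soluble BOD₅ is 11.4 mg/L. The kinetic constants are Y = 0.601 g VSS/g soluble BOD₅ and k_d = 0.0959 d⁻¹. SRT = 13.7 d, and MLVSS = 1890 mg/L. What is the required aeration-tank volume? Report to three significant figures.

V ≈ 358 m³

Steady-state biomass mass balance: V·X·(1 + k_d·θ_c) = Y·Q·(S₀ − S)·θ_c, so V = 0.601 × 1020 × (198 − 11.4) × 13.7 / [1890 × (1 + 0.0959 × 13.7)] = 1.57×10^6 / 4373 = 358.4 m³.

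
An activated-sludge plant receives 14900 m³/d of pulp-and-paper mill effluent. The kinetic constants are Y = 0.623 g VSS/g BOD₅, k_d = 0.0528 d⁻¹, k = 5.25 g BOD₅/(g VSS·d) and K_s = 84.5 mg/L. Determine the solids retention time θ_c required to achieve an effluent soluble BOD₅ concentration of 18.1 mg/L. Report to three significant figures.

θ_c ≈ 1.91 d

At the target effluent, Y k S/(K_s+S) = 0.623×5.25×18.1/102.6 = 0.5770 d⁻¹.
θ_c = 1/(μ − k_d) = 1/(0.5770 − 0.0528) = 1/0.5242 = 1.908 d.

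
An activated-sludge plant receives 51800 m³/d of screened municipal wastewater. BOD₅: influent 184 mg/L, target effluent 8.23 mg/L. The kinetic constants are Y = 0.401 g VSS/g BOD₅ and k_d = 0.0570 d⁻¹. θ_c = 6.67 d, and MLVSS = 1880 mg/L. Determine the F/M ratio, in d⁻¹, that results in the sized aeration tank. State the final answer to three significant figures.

From the SRT design equation V = Y Q (S₀−S) θ_c / [X (1 + k_d θ_c)] = 0.401 × 51800 × (184 − 8.23) × 6.67 / [1880 × (1 + 0.0570 × 6.67)] = 2.44×10^7 / 2595 = 9385 m³.
Food-to-microorganism ratio F/M = Q S₀ / (V X) = 51800 × 184 / (9385 × 1880) = 0.5402 d⁻¹.

F/M ≈ 0.540 d⁻¹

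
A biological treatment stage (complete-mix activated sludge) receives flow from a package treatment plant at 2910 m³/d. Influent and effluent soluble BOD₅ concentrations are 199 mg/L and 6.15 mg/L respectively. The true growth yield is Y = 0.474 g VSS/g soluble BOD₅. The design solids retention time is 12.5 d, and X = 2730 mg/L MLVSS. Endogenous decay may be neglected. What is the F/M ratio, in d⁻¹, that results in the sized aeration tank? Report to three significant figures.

F/M ≈ 0.174 d⁻¹

With k_d = 0 the design equation reduces to V = Y Q (S₀−S) θ_c / X = 0.474 × 2910 × (199 − 6.15) × 12.5 / 2730 = 1218 m³.
Food-to-microorganism ratio F/M = Q S₀ / (V X) = 2910 × 199 / (1218 × 2730) = 0.1742 d⁻¹.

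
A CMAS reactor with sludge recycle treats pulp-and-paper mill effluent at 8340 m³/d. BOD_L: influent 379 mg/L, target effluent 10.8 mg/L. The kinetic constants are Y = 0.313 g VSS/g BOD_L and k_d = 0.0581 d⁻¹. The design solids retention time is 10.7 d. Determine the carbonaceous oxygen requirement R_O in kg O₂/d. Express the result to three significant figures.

R_O ≈ 2230 kg O₂/d

The observed yield is Y_obs = Y/(1 + k_d·θ_c) = 0.313 / (1 + 0.0581 × 10.7) = 0.313 / 1.622 = 0.1930 g VSS per g BOD_L removed.
Substrate removed = Q·(S₀ − S) = 8340 m³/d × (379 − 10.8) g/m³ = 3.07×10^6 g/d = 3071 kg/d.
Biomass synthesised: P_X = Y_obs × 3071 = 592.7 kg VSS/d.
Carbonaceous O₂ demand = substrate oxidised − cell-mass equivalent = 3071 − 1.42 × 592.7 = 2229 kg O₂/d.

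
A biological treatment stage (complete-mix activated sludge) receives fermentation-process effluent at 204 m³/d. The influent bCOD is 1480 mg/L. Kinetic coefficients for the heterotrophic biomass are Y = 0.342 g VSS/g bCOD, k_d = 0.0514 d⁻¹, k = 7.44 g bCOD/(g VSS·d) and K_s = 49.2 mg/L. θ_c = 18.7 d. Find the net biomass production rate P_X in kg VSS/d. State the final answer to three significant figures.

P_X ≈ 52.6 kg VSS/d

For a completely mixed reactor with recycle the Lawrence–McCarty relation gives S = K_s·(1 + k_d·θ_c) / [θ_c·(Y·k − k_d) − 1] = 49.2 × (1 + 0.0514 × 18.7) / [18.7 × (0.342 × 7.44 − 0.0514) − 1] = 96.49 / 45.62 = 2.115 mg/L.
Observed yield with endogenous decay: Y_obs = Y / (1 + k_d·θ_c) = 0.342 / (1 + 0.0514 × 18.7) = 0.342 / 1.961 = 0.1744 g VSS/g bCOD.
Q·(S₀ − S) = 204 × (1480 − 2.12) × 10⁻³ = 301.5 kg/d removed.
P_X = Y_obs · Q(S₀ − S) = 0.1744 × 301.5 = 52.57 kg VSS/d.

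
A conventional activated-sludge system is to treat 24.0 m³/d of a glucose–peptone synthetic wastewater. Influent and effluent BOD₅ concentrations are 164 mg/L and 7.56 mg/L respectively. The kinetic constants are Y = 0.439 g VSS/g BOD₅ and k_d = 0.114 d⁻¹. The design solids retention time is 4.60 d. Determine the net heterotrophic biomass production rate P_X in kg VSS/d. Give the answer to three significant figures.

P_X ≈ 1.08 kg VSS/d

The observed yield is Y_obs = Y/(1 + k_d·θ_c) = 0.439 / (1 + 0.114 × 4.60) = 0.439 / 1.524 = 0.2880 g VSS per g BOD₅ removed.
Q·(S₀ − S) = 24.0 × (164 − 7.56) × 10⁻³ = 3.755 kg/d removed.
P_X = Y_obs · Q(S₀ − S) = 0.2880 × 3.755 = 1.081 kg VSS/d.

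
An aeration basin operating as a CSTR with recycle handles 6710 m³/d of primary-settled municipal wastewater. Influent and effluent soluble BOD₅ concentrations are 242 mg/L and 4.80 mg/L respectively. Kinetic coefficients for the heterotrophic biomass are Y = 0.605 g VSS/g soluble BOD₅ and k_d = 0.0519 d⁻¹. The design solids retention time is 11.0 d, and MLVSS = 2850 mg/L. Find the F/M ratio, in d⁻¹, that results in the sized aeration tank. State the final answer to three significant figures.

F/M ≈ 0.241 d⁻¹

From the SRT design equation V = Y Q (S₀−S) θ_c / [X (1 + k_d θ_c)] = 0.605 × 6710 × (242 − 4.80) × 11.0 / [2850 × (1 + 0.0519 × 11.0)] = 1.06×10^7 / 4477 = 2366 m³.
F/M = applied load / biomass = Q·S₀/(V·X) = 6710 × 242 / (2366 × 2850) = 0.2408 d⁻¹.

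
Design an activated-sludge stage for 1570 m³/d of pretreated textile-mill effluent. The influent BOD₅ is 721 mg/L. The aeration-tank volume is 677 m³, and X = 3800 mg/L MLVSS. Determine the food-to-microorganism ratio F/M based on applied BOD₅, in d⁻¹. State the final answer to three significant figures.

F/M ≈ 0.440 d⁻¹

F/M = Q·S₀ / (V·X) = 1570 × 721 / (677.0 × 3800) = 0.4400 g BOD₅·(g VSS·d)⁻¹.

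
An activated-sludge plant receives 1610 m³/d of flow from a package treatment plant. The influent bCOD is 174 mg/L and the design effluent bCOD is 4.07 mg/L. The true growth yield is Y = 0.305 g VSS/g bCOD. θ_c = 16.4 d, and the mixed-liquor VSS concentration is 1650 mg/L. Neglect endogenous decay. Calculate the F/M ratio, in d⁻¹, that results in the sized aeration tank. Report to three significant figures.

F/M ≈ 0.205 d⁻¹

With k_d = 0 the design equation reduces to V = Y Q (S₀−S) θ_c / X = 0.305 × 1610 × (174 − 4.07) × 16.4 / 1650 = 829.4 m³.
Food-to-microorganism ratio F/M = Q S₀ / (V X) = 1610 × 174 / (829.4 × 1650) = 0.2047 d⁻¹.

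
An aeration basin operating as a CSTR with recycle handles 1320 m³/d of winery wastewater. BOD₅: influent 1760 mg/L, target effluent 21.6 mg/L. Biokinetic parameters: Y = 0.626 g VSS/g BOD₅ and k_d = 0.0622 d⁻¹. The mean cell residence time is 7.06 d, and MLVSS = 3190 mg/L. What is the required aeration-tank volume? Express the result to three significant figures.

From the SRT design equation V = Y Q (S₀−S) θ_c / [X (1 + k_d θ_c)] = 0.626 × 1320 × (1760 − 21.6) × 7.06 / [3190 × (1 + 0.0622 × 7.06)] = 1.01×10^7 / 4591 = 2209 m³.

V ≈ 2210 m³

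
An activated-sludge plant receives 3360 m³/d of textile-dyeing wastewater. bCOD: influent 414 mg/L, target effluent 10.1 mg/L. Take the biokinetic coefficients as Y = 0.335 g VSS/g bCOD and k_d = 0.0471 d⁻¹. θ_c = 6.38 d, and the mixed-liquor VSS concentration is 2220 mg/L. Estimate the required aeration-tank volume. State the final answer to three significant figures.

V ≈ 1000 m³

From the SRT design equation V = Y Q (S₀−S) θ_c / [X (1 + k_d θ_c)] = 0.335 × 3360 × (414 − 10.1) × 6.38 / [2220 × (1 + 0.0471 × 6.38)] = 2.9×10^6 / 2887 = 1005 m³.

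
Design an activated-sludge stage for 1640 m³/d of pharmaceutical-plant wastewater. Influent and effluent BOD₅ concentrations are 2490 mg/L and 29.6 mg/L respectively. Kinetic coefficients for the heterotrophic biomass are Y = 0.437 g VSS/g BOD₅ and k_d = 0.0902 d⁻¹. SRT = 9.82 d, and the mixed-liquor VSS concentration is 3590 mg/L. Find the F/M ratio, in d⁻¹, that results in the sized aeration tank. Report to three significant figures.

From the SRT design equation V = Y Q (S₀−S) θ_c / [X (1 + k_d θ_c)] = 0.437 × 1640 × (2490 − 29.6) × 9.82 / [3590 × (1 + 0.0902 × 9.82)] = 1.73×10^7 / 6770 = 2558 m³.
Food-to-microorganism ratio F/M = Q S₀ / (V X) = 1640 × 2490 / (2558 × 3590) = 0.4447 d⁻¹.

F/M ≈ 0.445 d⁻¹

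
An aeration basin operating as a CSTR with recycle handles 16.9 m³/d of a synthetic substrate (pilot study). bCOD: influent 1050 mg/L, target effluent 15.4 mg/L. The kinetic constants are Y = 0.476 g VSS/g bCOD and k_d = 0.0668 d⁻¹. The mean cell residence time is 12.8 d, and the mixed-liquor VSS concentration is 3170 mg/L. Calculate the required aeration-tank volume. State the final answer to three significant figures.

V ≈ 18.1 m³

From the SRT design equation V = Y Q (S₀−S) θ_c / [X (1 + k_d θ_c)] = 0.476 × 16.9 × (1050 − 15.4) × 12.8 / [3170 × (1 + 0.0668 × 12.8)] = 1.07×10^5 / 5880 = 18.12 m³.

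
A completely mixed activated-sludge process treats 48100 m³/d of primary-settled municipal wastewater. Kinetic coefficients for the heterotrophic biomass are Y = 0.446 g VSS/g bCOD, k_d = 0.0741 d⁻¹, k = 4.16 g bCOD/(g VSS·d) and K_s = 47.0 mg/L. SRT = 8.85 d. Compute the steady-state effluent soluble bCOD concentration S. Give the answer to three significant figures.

From the Monod/SRT balance for a CMAS, S = K_s·(1+k_d θ_c)/[θ_c·(Y k − k_d) − 1] = 47.0 × (1 + 0.0741 × 8.85) / [8.85 × (0.446 × 4.16 − 0.0741) − 1] = 77.82 / 14.76 = 5.271 mg/L.

S ≈ 5.27 mg/L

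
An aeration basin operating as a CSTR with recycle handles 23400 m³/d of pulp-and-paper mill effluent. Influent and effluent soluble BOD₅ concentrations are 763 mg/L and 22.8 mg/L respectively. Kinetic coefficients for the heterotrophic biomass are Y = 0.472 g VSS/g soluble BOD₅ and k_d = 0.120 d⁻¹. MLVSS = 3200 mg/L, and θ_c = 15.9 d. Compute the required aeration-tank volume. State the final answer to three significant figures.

V ≈ 14000 m³

Steady-state biomass mass balance: V·X·(1 + k_d·θ_c) = Y·Q·(S₀ − S)·θ_c, so V = 0.472 × 23400 × (763 − 22.8) × 15.9 / [3200 × (1 + 0.120 × 15.9)] = 1.3×10^8 / 9306 = 13969 m³.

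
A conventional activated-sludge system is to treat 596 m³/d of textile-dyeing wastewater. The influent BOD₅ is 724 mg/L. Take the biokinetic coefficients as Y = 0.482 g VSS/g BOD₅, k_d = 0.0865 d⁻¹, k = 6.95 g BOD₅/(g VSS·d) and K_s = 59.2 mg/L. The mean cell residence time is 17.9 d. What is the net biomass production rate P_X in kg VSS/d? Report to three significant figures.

For a completely mixed reactor with recycle the Lawrence–McCarty relation gives S = K_s·(1 + k_d·θ_c) / [θ_c·(Y·k − k_d) − 1] = 59.2 × (1 + 0.0865 × 17.9) / [17.9 × (0.482 × 6.95 − 0.0865) − 1] = 150.9 / 57.41 = 2.628 mg/L.
The observed yield is Y_obs = Y/(1 + k_d·θ_c) = 0.482 / (1 + 0.0865 × 17.9) = 0.482 / 2.548 = 0.1891 g VSS per g BOD₅ removed.
Substrate removed = Q·(S₀ − S) = 596 m³/d × (724 − 2.63) g/m³ = 4.3×10^5 g/d = 429.9 kg/d.
So the net sludge growth is P_X = 0.1891 × 429.9 = 81.32 kg VSS/d.

P_X ≈ 81.3 kg VSS/d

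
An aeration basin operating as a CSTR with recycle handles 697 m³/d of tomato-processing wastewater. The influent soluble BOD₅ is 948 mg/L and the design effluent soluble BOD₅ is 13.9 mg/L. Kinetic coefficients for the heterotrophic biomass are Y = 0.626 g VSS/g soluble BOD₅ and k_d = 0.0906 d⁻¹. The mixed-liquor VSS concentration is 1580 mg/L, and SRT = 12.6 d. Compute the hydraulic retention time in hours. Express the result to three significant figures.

τ ≈ 52.3 h

Steady-state biomass mass balance: V·X·(1 + k_d·θ_c) = Y·Q·(S₀ − S)·θ_c, so V = 0.626 × 697 × (948 − 13.9) × 12.6 / [1580 × (1 + 0.0906 × 12.6)] = 5.14×10^6 / 3384 = 1518 m³.
HRT = V/Q = 1518 m³ / 697 m³·d⁻¹ = 2.177 d × 24 = 52.26 h.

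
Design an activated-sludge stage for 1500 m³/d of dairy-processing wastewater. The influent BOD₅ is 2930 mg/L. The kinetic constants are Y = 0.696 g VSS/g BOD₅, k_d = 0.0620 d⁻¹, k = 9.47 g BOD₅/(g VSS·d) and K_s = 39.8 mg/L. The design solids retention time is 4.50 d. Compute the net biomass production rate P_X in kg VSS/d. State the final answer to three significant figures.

Effluent substrate depends only on kinetics and SRT: S = K_s(1 + k_d θ_c) / [θ_c(Yk − k_d) − 1] = 39.8 × (1 + 0.0620 × 4.50) / [4.50 × (0.696 × 9.47 − 0.0620) − 1] = 50.90 / 28.38 = 1.794 mg/L.
Correct the yield for decay: Y_obs = Y/(1 + k_d θ_c) = 0.696 / (1 + 0.0620 × 4.50) = 0.696 / 1.279 = 0.5442.
Mass of BOD₅ removed per day: Q(S₀ − S) = 1500 × 2928 g/m³ = 4392 kg/d.
Net biomass production P_X = Y_obs × Q·(S₀ − S) = 0.5442 × 4392 = 2390 kg VSS/d.

P_X ≈ 2390 kg VSS/d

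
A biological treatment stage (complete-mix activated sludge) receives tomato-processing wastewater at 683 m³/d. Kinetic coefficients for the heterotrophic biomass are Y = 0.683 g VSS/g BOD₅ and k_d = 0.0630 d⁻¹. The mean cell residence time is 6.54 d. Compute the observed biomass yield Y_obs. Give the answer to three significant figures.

Observed yield with endogenous decay: Y_obs = Y / (1 + k_d·θ_c) = 0.683 / (1 + 0.0630 × 6.54) = 0.683 / 1.412 = 0.4837 g VSS/g BOD₅.

Y_obs ≈ 0.484 g VSS/g BOD₅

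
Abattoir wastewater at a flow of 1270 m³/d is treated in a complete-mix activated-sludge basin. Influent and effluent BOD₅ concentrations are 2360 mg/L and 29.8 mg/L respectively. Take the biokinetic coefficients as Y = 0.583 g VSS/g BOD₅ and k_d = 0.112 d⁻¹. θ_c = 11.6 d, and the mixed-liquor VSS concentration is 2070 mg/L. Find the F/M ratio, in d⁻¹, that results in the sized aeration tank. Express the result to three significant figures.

Rearranging the biomass balance for a CMAS with decay, V = Y·Q·ΔS·θ_c / [X·(1+k_d θ_c)] = 0.583 × 1270 × (2360 − 29.8) × 11.6 / [2070 × (1 + 0.112 × 11.6)] = 2×10^7 / 4759 = 4205 m³.
Food-to-microorganism ratio F/M = Q S₀ / (V X) = 1270 × 2360 / (4205 × 2070) = 0.3443 d⁻¹.

F/M ≈ 0.344 d⁻¹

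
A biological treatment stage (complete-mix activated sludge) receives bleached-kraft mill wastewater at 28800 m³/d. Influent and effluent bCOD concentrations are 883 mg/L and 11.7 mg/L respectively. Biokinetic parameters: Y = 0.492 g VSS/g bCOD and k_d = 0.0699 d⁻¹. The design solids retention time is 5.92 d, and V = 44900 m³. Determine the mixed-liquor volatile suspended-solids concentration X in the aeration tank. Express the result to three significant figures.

From V·X·(1 + k_d·θ_c) = Y·Q·(S₀ − S)·θ_c: X = 0.492 × 28800 × (883 − 11.7) × 5.92 / [44900 × (1 + 0.0699 × 5.92)] = 1151 mg/L.

X ≈ 1150 mg/L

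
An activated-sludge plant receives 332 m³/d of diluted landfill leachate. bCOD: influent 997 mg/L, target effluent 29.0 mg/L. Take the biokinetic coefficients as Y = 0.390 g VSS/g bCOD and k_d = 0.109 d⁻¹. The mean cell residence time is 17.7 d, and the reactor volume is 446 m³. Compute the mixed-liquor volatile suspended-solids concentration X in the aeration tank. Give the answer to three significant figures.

X ≈ 1700 mg/L

From V·X·(1 + k_d·θ_c) = Y·Q·(S₀ − S)·θ_c: X = 0.390 × 332 × (997 − 29.0) × 17.7 / [446 × (1 + 0.109 × 17.7)] = 1698 mg/L.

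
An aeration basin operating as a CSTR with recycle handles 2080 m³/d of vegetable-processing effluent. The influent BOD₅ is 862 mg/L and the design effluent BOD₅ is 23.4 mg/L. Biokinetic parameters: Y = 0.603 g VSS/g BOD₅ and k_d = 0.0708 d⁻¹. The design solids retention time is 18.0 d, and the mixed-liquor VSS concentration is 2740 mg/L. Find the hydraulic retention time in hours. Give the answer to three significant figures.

τ ≈ 35.1 h

Rearranging the biomass balance for a CMAS with decay, V = Y·Q·ΔS·θ_c / [X·(1+k_d θ_c)] = 0.603 × 2080 × (862 − 23.4) × 18.0 / [2740 × (1 + 0.0708 × 18.0)] = 1.89×10^7 / 6232 = 3038 m³.
Hydraulic retention time τ = V/Q = 3038 / 2080 = 1.461 d = 35.05 h.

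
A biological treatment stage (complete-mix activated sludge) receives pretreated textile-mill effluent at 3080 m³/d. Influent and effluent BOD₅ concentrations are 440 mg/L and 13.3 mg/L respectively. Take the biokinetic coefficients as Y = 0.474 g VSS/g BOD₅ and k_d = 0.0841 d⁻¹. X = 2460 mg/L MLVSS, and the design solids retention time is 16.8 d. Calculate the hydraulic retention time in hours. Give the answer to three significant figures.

Rearranging the biomass balance for a CMAS with decay, V = Y·Q·ΔS·θ_c / [X·(1+k_d θ_c)] = 0.474 × 3080 × (440 − 13.3) × 16.8 / [2460 × (1 + 0.0841 × 16.8)] = 1.05×10^7 / 5936 = 1763 m³.
τ = V/Q = 1763/3080 = 0.5725 d, or 13.74 h.

τ ≈ 13.7 h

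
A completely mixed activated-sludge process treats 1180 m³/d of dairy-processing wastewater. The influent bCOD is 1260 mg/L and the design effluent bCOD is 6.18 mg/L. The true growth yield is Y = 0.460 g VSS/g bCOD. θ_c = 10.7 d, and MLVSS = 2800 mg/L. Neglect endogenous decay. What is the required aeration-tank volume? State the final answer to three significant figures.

V·X = Y·Q·ΔS·θ_c gives V = 0.460 × 1180 × (1260 − 6.18) × 10.7 / 2800 = 2601 m³.

V ≈ 2600 m³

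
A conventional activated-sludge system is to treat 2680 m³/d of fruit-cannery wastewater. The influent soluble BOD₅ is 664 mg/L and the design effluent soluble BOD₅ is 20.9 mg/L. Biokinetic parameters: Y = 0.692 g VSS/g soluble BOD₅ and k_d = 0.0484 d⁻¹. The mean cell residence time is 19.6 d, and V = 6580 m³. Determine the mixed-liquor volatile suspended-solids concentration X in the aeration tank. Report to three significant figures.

X ≈ 1820 mg/L

Solving the biomass balance for X: X = Y Q (S₀−S) θ_c / [V (1+k_d θ_c)] = 0.692 × 2680 × (664 − 20.9) × 19.6 / [6580 × (1 + 0.0484 × 19.6)] = 1823 mg/L.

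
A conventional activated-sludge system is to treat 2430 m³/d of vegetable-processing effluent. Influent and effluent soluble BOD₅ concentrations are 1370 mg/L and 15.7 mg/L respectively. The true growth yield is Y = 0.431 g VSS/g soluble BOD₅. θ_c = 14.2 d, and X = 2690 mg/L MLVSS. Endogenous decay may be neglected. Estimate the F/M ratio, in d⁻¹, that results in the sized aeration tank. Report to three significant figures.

V·X = Y·Q·ΔS·θ_c gives V = 0.431 × 2430 × (1370 − 15.7) × 14.2 / 2690 = 7487 m³.
F/M = Q·S₀ / (V·X) = 2430 × 1370 / (7487 × 2690) = 0.1653 g soluble BOD₅·(g VSS·d)⁻¹.

F/M ≈ 0.165 d⁻¹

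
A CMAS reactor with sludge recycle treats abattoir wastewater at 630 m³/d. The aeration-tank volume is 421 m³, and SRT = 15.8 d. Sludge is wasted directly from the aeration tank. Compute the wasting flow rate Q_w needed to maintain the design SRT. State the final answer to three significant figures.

Q_w ≈ 26.6 m³/d

Wasting from the aeration tank: Q_w = V / θ_c = 421.0 / 15.8 = 26.65 m³/d.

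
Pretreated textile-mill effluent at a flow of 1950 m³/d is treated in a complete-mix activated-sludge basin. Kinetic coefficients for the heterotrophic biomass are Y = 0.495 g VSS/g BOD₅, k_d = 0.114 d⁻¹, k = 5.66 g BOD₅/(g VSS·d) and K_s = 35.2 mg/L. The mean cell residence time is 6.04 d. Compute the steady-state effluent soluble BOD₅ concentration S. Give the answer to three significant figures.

Effluent substrate depends only on kinetics and SRT: S = K_s(1 + k_d θ_c) / [θ_c(Yk − k_d) − 1] = 35.2 × (1 + 0.114 × 6.04) / [6.04 × (0.495 × 5.66 − 0.114) − 1] = 59.44 / 15.23 = 3.902 mg/L.

S ≈ 3.90 mg/L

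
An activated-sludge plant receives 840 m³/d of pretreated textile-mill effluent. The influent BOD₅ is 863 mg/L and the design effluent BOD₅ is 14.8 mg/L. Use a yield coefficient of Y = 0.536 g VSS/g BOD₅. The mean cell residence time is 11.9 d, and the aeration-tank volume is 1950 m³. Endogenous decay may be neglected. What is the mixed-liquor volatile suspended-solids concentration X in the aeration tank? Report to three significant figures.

X ≈ 2330 mg/L

X = Y·Q·ΔS·θ_c / V = 0.536 × 840 × (863 − 14.8) × 11.9 / 1950 = 2331 mg/L.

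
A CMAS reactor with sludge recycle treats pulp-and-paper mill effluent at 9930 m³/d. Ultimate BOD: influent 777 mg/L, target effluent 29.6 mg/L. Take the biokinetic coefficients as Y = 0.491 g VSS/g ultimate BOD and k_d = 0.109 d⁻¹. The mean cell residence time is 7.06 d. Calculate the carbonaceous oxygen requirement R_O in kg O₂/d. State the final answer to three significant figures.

R_O ≈ 4500 kg O₂/d

The observed yield is Y_obs = Y/(1 + k_d·θ_c) = 0.491 / (1 + 0.109 × 7.06) = 0.491 / 1.770 = 0.2775 g VSS per g ultimate BOD removed.
Q·(S₀ − S) = 9930 × (777 − 29.6) × 10⁻³ = 7422 kg/d removed.
Net sludge production P_X = 0.2775 × 7422 = 2059 kg VSS/d.
R_O = Q·ΔS − 1.42 P_X = 7422 − 2924 = 4497 kg O₂/d.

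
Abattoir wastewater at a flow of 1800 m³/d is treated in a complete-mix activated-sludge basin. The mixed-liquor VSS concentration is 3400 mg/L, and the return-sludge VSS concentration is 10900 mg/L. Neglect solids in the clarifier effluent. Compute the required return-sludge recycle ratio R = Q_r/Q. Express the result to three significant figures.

R ≈ 0.453

Solids balance on the clarifier gives (1+R)X = R·X_r, so R = X/(X_r − X) = 3400 / (10900 − 3400) = 0.4533.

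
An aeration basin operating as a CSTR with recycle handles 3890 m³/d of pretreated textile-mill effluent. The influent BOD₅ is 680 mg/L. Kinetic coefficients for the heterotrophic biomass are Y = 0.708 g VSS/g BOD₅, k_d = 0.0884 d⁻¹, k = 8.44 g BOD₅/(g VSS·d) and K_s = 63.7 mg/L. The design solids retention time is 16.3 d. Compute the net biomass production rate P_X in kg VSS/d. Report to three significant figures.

P_X ≈ 765 kg VSS/d

From the Monod/SRT balance for a CMAS, S = K_s·(1+k_d θ_c)/[θ_c·(Y k − k_d) − 1] = 63.7 × (1 + 0.0884 × 16.3) / [16.3 × (0.708 × 8.44 − 0.0884) − 1] = 155.5 / 94.96 = 1.637 mg/L.
The observed yield is Y_obs = Y/(1 + k_d·θ_c) = 0.708 / (1 + 0.0884 × 16.3) = 0.708 / 2.441 = 0.2901 g VSS per g BOD₅ removed.
Substrate removed = Q·(S₀ − S) = 3890 m³/d × (680 − 1.64) g/m³ = 2.64×10^6 g/d = 2639 kg/d.
Biomass produced: P_X = Y_obs·Q·ΔS = 0.2901 × 2639 ≈ 765.4 kg VSS/d.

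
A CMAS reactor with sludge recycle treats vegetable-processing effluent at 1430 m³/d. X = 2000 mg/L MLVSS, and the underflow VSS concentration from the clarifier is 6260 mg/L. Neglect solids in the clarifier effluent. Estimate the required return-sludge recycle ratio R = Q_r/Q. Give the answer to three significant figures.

R ≈ 0.469

Solids balance on the clarifier gives (1+R)X = R·X_r, so R = X/(X_r − X) = 2000 / (6260 − 2000) = 0.4695.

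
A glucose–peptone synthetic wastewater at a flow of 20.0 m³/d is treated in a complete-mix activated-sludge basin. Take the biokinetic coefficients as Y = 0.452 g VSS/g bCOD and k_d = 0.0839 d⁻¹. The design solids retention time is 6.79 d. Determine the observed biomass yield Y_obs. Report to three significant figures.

Y_obs = Y / (1 + k_d θ_c) = 0.452 / (1 + 0.0839 × 6.79) = 0.452 / 1.570 = 0.2880.

Y_obs ≈ 0.288 g VSS/g bCOD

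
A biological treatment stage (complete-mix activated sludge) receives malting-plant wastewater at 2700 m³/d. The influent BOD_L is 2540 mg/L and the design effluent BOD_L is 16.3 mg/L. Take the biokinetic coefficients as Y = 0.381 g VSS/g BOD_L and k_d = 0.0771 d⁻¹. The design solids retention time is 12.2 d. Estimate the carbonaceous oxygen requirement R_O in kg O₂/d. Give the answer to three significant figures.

R_O ≈ 4910 kg O₂/d

Y_obs = Y / (1 + k_d θ_c) = 0.381 / (1 + 0.0771 × 12.2) = 0.381 / 1.941 = 0.1963.
ΔS = 2540 − 16.3 = 2524 mg/L, so the substrate removal rate is 2700 × 2524/1000 = 6814 kg BOD_L/d.
Net sludge production P_X = 0.1963 × 6814 = 1338 kg VSS/d.
R_O = Q·(S₀ − S) − 1.42·P_X = 6814 − 1.42 × 1338 = 4914 kg O₂/d.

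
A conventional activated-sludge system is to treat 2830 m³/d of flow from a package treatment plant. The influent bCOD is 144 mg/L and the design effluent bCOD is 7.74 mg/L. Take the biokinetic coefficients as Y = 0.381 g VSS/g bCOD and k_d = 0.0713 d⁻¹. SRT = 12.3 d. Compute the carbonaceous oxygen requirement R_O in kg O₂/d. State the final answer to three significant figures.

Correct the yield for decay: Y_obs = Y/(1 + k_d θ_c) = 0.381 / (1 + 0.0713 × 12.3) = 0.381 / 1.877 = 0.2030.
ΔS = 144 − 7.74 = 136.3 mg/L, so the substrate removal rate is 2830 × 136.3/1000 = 385.6 kg bCOD/d.
Biomass synthesised: P_X = Y_obs × 385.6 = 78.27 kg VSS/d.
Carbonaceous O₂ demand = substrate oxidised − cell-mass equivalent = 385.6 − 1.42 × 78.27 = 274.5 kg O₂/d.

R_O ≈ 274 kg O₂/d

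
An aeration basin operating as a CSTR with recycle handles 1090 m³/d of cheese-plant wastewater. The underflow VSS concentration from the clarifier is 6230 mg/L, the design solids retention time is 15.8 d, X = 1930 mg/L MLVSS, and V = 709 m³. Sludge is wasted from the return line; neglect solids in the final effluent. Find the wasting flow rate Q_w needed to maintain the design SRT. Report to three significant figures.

Q_w ≈ 13.9 m³/d

θ_c = V·X/(Q_w·X_r) when wasting from the recycle, so Q_w = V·X/(θ_c·X_r) = 709.0 × 1930 / (15.8 × 6230) = 13.90 m³/d.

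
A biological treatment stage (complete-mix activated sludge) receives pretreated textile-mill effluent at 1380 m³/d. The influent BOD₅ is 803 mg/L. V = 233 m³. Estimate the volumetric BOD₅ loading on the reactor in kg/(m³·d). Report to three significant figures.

L_v ≈ 4.76 kg BOD₅/(m³·d)

L_v = Q S₀ / V = 1380 × 803 × 10⁻³ / 233.0 = 4.756 kg/(m³·d).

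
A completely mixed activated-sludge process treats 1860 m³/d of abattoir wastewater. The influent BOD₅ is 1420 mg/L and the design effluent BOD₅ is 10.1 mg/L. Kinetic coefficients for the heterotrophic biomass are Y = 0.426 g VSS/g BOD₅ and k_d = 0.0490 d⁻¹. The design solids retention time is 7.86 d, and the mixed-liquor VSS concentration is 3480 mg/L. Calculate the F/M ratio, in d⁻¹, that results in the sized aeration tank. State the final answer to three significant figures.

F/M ≈ 0.417 d⁻¹

Rearranging the biomass balance for a CMAS with decay, V = Y·Q·ΔS·θ_c / [X·(1+k_d θ_c)] = 0.426 × 1860 × (1420 − 10.1) × 7.86 / [3480 × (1 + 0.0490 × 7.86)] = 8.78×10^6 / 4820 = 1822 m³.
F/M = applied load / biomass = Q·S₀/(V·X) = 1860 × 1420 / (1822 × 3480) = 0.4166 d⁻¹.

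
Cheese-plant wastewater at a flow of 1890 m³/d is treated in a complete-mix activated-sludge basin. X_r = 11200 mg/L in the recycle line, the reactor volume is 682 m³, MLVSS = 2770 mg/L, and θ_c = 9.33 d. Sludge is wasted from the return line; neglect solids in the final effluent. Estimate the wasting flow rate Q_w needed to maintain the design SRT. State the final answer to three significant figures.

Q_w = (V·X)/(θ_c X_r) = 682.0 × 2770 / (9.33 × 11200) = 18.08 m³/d.

Q_w ≈ 18.1 m³/d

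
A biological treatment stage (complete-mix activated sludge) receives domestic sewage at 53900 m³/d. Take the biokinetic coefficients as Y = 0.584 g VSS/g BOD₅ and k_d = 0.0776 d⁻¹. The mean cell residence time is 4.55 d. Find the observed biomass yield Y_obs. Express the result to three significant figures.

Y_obs = Y / (1 + k_d θ_c) = 0.584 / (1 + 0.0776 × 4.55) = 0.584 / 1.353 = 0.4316.

Y_obs ≈ 0.432 g VSS/g BOD₅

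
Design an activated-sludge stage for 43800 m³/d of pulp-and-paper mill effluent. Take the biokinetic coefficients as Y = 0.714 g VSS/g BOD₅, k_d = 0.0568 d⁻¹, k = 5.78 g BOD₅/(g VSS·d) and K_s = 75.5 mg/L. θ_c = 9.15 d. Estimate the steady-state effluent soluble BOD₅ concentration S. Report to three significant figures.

S ≈ 3.17 mg/L

For a completely mixed reactor with recycle the Lawrence–McCarty relation gives S = K_s·(1 + k_d·θ_c) / [θ_c·(Y·k − k_d) − 1] = 75.5 × (1 + 0.0568 × 9.15) / [9.15 × (0.714 × 5.78 − 0.0568) − 1] = 114.7 / 36.24 = 3.166 mg/L.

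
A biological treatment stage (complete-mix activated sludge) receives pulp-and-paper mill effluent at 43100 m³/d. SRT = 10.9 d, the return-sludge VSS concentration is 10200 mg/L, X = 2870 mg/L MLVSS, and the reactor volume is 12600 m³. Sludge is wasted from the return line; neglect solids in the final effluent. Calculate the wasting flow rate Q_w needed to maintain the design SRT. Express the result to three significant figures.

Q_w = (V·X)/(θ_c X_r) = 12600 × 2870 / (10.9 × 10200) = 325.3 m³/d.

Q_w ≈ 325 m³/d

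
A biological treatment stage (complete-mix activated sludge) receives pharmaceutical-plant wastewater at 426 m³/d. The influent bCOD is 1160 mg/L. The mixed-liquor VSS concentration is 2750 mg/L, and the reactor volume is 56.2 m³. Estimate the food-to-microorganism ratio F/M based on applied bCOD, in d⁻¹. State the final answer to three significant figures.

F/M = applied load / biomass = Q·S₀/(V·X) = 426 × 1160 / (56.20 × 2750) = 3.197 d⁻¹.

F/M ≈ 3.20 d⁻¹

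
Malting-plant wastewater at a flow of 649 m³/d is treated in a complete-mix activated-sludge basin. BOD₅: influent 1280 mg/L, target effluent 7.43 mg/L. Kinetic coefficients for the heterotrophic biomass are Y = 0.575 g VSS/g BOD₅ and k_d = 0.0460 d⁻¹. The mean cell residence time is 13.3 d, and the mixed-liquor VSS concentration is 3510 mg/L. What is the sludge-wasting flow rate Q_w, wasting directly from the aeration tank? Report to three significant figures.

Q_w ≈ 83.9 m³/d

Rearranging the biomass balance for a CMAS with decay, V = Y·Q·ΔS·θ_c / [X·(1+k_d θ_c)] = 0.575 × 649 × (1280 − 7.43) × 13.3 / [3510 × (1 + 0.0460 × 13.3)] = 6.32×10^6 / 5657 = 1116 m³.
Wasting from the aeration tank: Q_w = V / θ_c = 1116 / 13.3 = 83.94 m³/d.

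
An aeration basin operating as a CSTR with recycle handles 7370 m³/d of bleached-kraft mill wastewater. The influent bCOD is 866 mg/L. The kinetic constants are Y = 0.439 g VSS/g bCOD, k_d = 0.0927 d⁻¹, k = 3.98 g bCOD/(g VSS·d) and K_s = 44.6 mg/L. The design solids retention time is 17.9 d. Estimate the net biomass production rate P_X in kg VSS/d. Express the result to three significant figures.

For a completely mixed reactor with recycle the Lawrence–McCarty relation gives S = K_s·(1 + k_d·θ_c) / [θ_c·(Y·k − k_d) − 1] = 44.6 × (1 + 0.0927 × 17.9) / [17.9 × (0.439 × 3.98 − 0.0927) − 1] = 118.6 / 28.62 = 4.145 mg/L.
Correct the yield for decay: Y_obs = Y/(1 + k_d θ_c) = 0.439 / (1 + 0.0927 × 17.9) = 0.439 / 2.659 = 0.1651.
Mass of bCOD removed per day: Q(S₀ − S) = 7370 × 861.9 g/m³ = 6352 kg/d.
So the net sludge growth is P_X = 0.1651 × 6352 = 1049 kg VSS/d.

P_X ≈ 1050 kg VSS/d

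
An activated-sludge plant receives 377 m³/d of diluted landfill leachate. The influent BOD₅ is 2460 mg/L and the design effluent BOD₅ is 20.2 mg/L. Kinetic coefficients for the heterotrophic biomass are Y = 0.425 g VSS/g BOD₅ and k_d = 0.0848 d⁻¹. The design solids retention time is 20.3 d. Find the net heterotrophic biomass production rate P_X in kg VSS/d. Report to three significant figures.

P_X ≈ 144 kg VSS/d

Correct the yield for decay: Y_obs = Y/(1 + k_d θ_c) = 0.425 / (1 + 0.0848 × 20.3) = 0.425 / 2.721 = 0.1562.
Substrate removed = Q·(S₀ − S) = 377 m³/d × (2460 − 20.2) g/m³ = 9.2×10^5 g/d = 919.8 kg/d.
Biomass produced: P_X = Y_obs·Q·ΔS = 0.1562 × 919.8 ≈ 143.6 kg VSS/d.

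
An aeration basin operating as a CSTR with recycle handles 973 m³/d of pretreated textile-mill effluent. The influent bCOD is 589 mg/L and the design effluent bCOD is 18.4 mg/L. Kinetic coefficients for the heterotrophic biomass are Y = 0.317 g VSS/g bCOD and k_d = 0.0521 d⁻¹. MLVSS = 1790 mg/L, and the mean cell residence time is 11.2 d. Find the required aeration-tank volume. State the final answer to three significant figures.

V ≈ 695 m³

Steady-state biomass mass balance: V·X·(1 + k_d·θ_c) = Y·Q·(S₀ − S)·θ_c, so V = 0.317 × 973 × (589 − 18.4) × 11.2 / [1790 × (1 + 0.0521 × 11.2)] = 1.97×10^6 / 2835 = 695.4 m³.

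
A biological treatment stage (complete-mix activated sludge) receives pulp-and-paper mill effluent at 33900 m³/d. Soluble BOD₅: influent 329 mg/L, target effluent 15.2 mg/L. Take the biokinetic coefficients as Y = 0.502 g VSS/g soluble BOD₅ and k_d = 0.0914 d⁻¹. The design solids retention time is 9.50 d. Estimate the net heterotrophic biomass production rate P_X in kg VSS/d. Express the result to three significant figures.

P_X ≈ 2860 kg VSS/d

Y_obs = Y / (1 + k_d θ_c) = 0.502 / (1 + 0.0914 × 9.50) = 0.502 / 1.868 = 0.2687.
Substrate removed = Q·(S₀ − S) = 33900 m³/d × (329 − 15.2) g/m³ = 1.06×10^7 g/d = 10638 kg/d.
So the net sludge growth is P_X = 0.2687 × 10638 = 2858 kg VSS/d.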